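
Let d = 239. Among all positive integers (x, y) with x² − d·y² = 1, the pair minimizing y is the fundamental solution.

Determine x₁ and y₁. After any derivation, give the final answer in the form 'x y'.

√239 → a₀=15, period (2,5,1,2,4,15,4,2,1,5,2,30); ℓ=12 even so k=11
step 0: (15, 1)  from 15·(1,0) + (0,1)
step 1: (31, 2)  from 2·(15,1) + (1,0)
…
step 4: (572, 37)  from 2·(201,13) + (170,11)
…
step 7: (154117, 9969)  from 4·(37907,2452) + (2489,161)
step 8: (346141, 22390)  from 2·(154117,9969) + (37907,2452)
step 9: (500258, 32359)  from 1·(346141,22390) + (154117,9969)
step 10: (2847431, 184185)  from 5·(500258,32359) + (346141,22390)
step 11: (6195120, 400729)  from 2·(2847431,184185) + (500258,32359)
(x₁, y₁) = (6195120, 400729);  6195120² − 239·400729² = 1 ✓

6195120 400729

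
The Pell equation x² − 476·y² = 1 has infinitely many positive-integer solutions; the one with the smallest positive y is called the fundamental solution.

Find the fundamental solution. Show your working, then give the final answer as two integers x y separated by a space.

28799 1320

d=476: √d = [21; 1,4,2,10,2,4,1,42] (ℓ=8, even), read p_7/q_7
i=0: a=21 ⇒ p=21, q=1
…
i=3: a=2 ⇒ p=240, q=11
…
i=5: a=2 ⇒ p=5258, q=241
i=6: a=4 ⇒ p=23541, q=1079
i=7: a=1 ⇒ p=28799, q=1320
fundamental: x₁=28799, y₁=1320  (since 829382401 − 476·1742400 = 1)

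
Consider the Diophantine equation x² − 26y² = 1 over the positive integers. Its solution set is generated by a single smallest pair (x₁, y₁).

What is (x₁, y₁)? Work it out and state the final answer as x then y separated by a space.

√26 → a₀=5, period (10); ℓ=1 odd so k=1
step 0: (5, 1)  from 5·(1,0) + (0,1)
step 1: (51, 10)  from 10·(5,1) + (1,0)
→ (51, 10).  Check: 51²=2601, 26·10²=2600, difference 1.

51 10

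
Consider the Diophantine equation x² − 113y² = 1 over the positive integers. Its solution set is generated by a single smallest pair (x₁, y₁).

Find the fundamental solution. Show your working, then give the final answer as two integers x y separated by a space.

1204353 113296

√113 = [10; 1,1,1,2,2,1,1,1,20, …], period ℓ=9 (odd) → k=17
i=0: a=10 ⇒ p=10, q=1
…
i=2: a=1 ⇒ p=21, q=2
…
i=6: a=1 ⇒ p=287, q=27
i=7: a=1 ⇒ p=489, q=46
…
i=9: a=20 ⇒ p=16009, q=1506
…
i=12: a=1 ⇒ p=49579, q=4664
…
i=15: a=1 ⇒ p=445435, q=41903
i=16: a=1 ⇒ p=758918, q=71393
i=17: a=1 ⇒ p=1204353, q=113296
(x₁, y₁) = (1204353, 113296);  1204353² − 113·113296² = 1 ✓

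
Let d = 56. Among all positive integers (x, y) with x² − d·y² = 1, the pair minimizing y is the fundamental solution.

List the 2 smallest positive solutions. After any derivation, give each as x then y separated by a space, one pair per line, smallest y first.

15 2
449 60

√56 → a₀=7, period (2,14); ℓ=2 even so k=1
a_0=7:  p_0=7·1+0=7,  q_0=7·0+1=1
a_1=2:  p_1=2·7+1=15,  q_1=2·1+0=2
→ (15, 2).  Check: 15²=225, 56·2²=224, difference 1.
n=2: (15,2)∘(15,2) = (15·15+56·2·2, 15·2+2·15) = (449,60)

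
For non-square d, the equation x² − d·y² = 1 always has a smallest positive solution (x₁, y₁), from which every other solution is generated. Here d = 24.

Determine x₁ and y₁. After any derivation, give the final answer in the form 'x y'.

√24 → a₀=4, period (1,8); ℓ=2 even so k=1
a_0=4:  p_0=4·1+0=4,  q_0=4·0+1=1
a_1=1:  p_1=1·4+1=5,  q_1=1·1+0=1
fundamental: x₁=5, y₁=1  (since 25 − 24·1 = 1)

5 1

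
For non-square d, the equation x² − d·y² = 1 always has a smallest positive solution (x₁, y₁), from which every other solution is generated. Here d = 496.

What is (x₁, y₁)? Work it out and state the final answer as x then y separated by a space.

4620799 207480

√496 = [22; 3,1,2,4,1,…,1,3,44, …], period ℓ=16 (even) → k=15
step 0: (22, 1)  from 22·(1,0) + (0,1)
step 1: (67, 3)  from 3·(22,1) + (1,0)
step 2: (89, 4)  from 1·(67,3) + (22,1)
step 3: (245, 11)  from 2·(89,4) + (67,3)
step 4: (1069, 48)  from 4·(245,11) + (89,4)
step 5: (1314, 59)  from 1·(1069,48) + (245,11)
step 6: (2383, 107)  from 1·(1314,59) + (1069,48)
step 7: (6080, 273)  from 2·(2383,107) + (1314,59)
…
step 9: (35166, 1579)  from 2·(14543,653) + (6080,273)
…
step 11: (84875, 3811)  from 1·(49709,2232) + (35166,1579)
step 12: (389209, 17476)  from 4·(84875,3811) + (49709,2232)
step 13: (863293, 38763)  from 2·(389209,17476) + (84875,3811)
step 14: (1252502, 56239)  from 1·(863293,38763) + (389209,17476)
step 15: (4620799, 207480)  from 3·(1252502,56239) + (863293,38763)
(x₁, y₁) = (4620799, 207480);  4620799² − 496·207480² = 1 ✓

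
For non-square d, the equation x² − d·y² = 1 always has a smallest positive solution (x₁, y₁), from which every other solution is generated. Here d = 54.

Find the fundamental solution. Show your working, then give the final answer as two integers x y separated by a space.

485 66

√54 → a₀=7, period (2,1,6,1,2,14); ℓ=6 even so k=5
i=0: a=7 ⇒ p=7, q=1
…
i=3: a=6 ⇒ p=147, q=20
i=4: a=1 ⇒ p=169, q=23
i=5: a=2 ⇒ p=485, q=66
→ (485, 66).  Check: 485²=235225, 54·66²=235224, difference 1.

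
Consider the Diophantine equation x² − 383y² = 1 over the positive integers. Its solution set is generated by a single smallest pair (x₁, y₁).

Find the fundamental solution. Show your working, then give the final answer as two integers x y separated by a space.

√383 → a₀=19, period (1,1,3,19,3,1,1,38); ℓ=8 even so k=7
k=0  a_k=19  p_k/q_k = 19/1
k=1  a_k=1  p_k/q_k = 20/1
k=2  a_k=1  p_k/q_k = 39/2
k=3  a_k=3  p_k/q_k = 137/7
k=4  a_k=19  p_k/q_k = 2642/135
…
k=6  a_k=1  p_k/q_k = 10705/547
k=7  a_k=1  p_k/q_k = 18768/959
fundamental: x₁=18768, y₁=959  (since 352237824 − 383·919681 = 1)

18768 959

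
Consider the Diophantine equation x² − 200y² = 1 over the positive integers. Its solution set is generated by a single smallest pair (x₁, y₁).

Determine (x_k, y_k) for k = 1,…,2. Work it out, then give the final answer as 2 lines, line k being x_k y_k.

99 7
19601 1386

[14; 7,28] for √200; ℓ=2 ⇒ convergent index 1
a_0=14:  p_0=14·1+0=14,  q_0=14·0+1=1
a_1=7:  p_1=7·14+1=99,  q_1=7·1+0=7
→ (99, 7).  Check: 99²=9801, 200·7²=9800, difference 1.
k=2:  x_2 = 99·99+200·7·7 = 19601,  y_2 = 99·7+7·99 = 1386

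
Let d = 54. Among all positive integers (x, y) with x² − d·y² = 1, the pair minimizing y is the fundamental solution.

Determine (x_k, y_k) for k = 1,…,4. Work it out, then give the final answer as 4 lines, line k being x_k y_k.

485 66
470449 64020
456335045 62099334
442644523201 60236289960

√54 → a₀=7, period (2,1,6,1,2,14); ℓ=6 even so k=5
step 0: (7, 1)  from 7·(1,0) + (0,1)
step 1: (15, 2)  from 2·(7,1) + (1,0)
…
step 4: (169, 23)  from 1·(147,20) + (22,3)
step 5: (485, 66)  from 2·(169,23) + (147,20)
→ (485, 66).  Check: 485²=235225, 54·66²=235224, difference 1.
k=2:  x_2 = 485·485+54·66·66 = 470449,  y_2 = 485·66+66·485 = 64020
k=3:  x_3 = 485·470449+54·66·64020 = 456335045,  y_3 = 485·64020+66·470449 = 62099334
k=4:  x_4 = 485·456335045+54·66·62099334 = 442644523201,  y_4 = 485·62099334+66·456335045 = 60236289960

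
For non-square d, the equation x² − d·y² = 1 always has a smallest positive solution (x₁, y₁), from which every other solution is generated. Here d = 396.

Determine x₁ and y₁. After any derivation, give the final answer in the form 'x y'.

199 10

d=396: √d = [19; 1,8,1,38] (ℓ=4, even), read p_3/q_3
a_0=19:  p_0=19·1+0=19,  q_0=19·0+1=1
…
a_2=8:  p_2=8·20+19=179,  q_2=8·1+1=9
a_3=1:  p_3=1·179+20=199,  q_3=1·9+1=10
→ (199, 10).  Check: 199²=39601, 396·10²=39600, difference 1.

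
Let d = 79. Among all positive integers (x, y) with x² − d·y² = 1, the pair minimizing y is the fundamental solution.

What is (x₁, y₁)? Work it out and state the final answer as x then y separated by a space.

d=79: √d = [8; 1,7,1,16] (ℓ=4, even), read p_3/q_3
i=0: a=8 ⇒ p=8, q=1
…
i=2: a=7 ⇒ p=71, q=8
i=3: a=1 ⇒ p=80, q=9
(x₁, y₁) = (80, 9);  80² − 79·9² = 1 ✓

80 9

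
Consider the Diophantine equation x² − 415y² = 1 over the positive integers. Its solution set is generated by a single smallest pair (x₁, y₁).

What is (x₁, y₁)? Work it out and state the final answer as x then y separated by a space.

18412804 903849

√415 = [20; 2,1,2,4,6,…,1,2,40, …], period ℓ=16 (even) → k=15
step 0: (20, 1)  from 20·(1,0) + (0,1)
step 1: (41, 2)  from 2·(20,1) + (1,0)
step 2: (61, 3)  from 1·(41,2) + (20,1)
…
step 4: (713, 35)  from 4·(163,8) + (61,3)
step 5: (4441, 218)  from 6·(713,35) + (163,8)
step 6: (5154, 253)  from 1·(4441,218) + (713,35)
step 7: (9595, 471)  from 1·(5154,253) + (4441,218)
step 8: (33939, 1666)  from 3·(9595,471) + (5154,253)
step 9: (43534, 2137)  from 1·(33939,1666) + (9595,471)
step 10: (77473, 3803)  from 1·(43534,2137) + (33939,1666)
step 11: (508372, 24955)  from 6·(77473,3803) + (43534,2137)
…
step 13: (4730294, 232201)  from 2·(2110961,103623) + (508372,24955)
step 14: (6841255, 335824)  from 1·(4730294,232201) + (2110961,103623)
step 15: (18412804, 903849)  from 2·(6841255,335824) + (4730294,232201)
→ (18412804, 903849).  Check: 18412804²=339031351142416, 415·903849²=339031351142415, difference 1.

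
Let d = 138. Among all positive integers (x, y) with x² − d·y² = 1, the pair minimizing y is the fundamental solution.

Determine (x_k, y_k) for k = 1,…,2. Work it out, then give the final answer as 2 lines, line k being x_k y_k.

47 4
4417 376

√138 = [11; 1,2,1,22, …], period ℓ=4 (even) → k=3
i=0: a=11 ⇒ p=11, q=1
i=1: a=1 ⇒ p=12, q=1
i=2: a=2 ⇒ p=35, q=3
i=3: a=1 ⇒ p=47, q=4
fundamental: x₁=47, y₁=4  (since 2209 − 138·16 = 1)
k=2:  x_2 = 47·47+138·4·4 = 4417,  y_2 = 47·4+4·47 = 376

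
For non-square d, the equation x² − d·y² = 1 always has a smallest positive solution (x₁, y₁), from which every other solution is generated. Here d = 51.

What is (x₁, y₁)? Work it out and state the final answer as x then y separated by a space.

√51 → a₀=7, period (7,14); ℓ=2 even so k=1
i=0: a=7 ⇒ p=7, q=1
i=1: a=7 ⇒ p=50, q=7
(x₁, y₁) = (50, 7);  50² − 51·7² = 1 ✓

50 7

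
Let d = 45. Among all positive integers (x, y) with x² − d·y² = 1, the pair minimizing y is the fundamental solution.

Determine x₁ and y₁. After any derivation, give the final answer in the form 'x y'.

161 24

[6; 1,2,2,2,1,12] for √45; ℓ=6 ⇒ convergent index 5
step 0: (6, 1)  from 6·(1,0) + (0,1)
step 1: (7, 1)  from 1·(6,1) + (1,0)
step 2: (20, 3)  from 2·(7,1) + (6,1)
step 3: (47, 7)  from 2·(20,3) + (7,1)
step 4: (114, 17)  from 2·(47,7) + (20,3)
step 5: (161, 24)  from 1·(114,17) + (47,7)
→ (161, 24).  Check: 161²=25921, 45·24²=25920, difference 1.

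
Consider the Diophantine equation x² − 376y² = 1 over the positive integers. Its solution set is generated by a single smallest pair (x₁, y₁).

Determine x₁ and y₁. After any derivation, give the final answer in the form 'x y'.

2143295 110532

[19; 2,1,1,3,1,…,1,2,38] for √376; ℓ=16 ⇒ convergent index 15
a_0=19:  p_0=19·1+0=19,  q_0=19·0+1=1
…
a_3=1:  p_3=1·58+39=97,  q_3=1·3+2=5
…
a_6=2:  p_6=2·446+349=1241,  q_6=2·23+18=64
a_7=2:  p_7=2·1241+446=2928,  q_7=2·64+23=151
…
a_14=1:  p_14=1·468441+368986=837427,  q_14=1·24158+19029=43187
a_15=2:  p_15=2·837427+468441=2143295,  q_15=2·43187+24158=110532
(x₁, y₁) = (2143295, 110532);  2143295² − 376·110532² = 1 ✓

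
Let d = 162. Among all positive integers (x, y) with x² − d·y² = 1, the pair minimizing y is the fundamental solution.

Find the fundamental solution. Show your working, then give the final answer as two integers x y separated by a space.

19601 1540

√162 = [12; 1,2,1,2,12,2,1,2,1,24, …], period ℓ=10 (even) → k=9
step 0: (12, 1)  from 12·(1,0) + (0,1)
…
step 4: (140, 11)  from 2·(51,4) + (38,3)
…
step 8: (14268, 1121)  from 2·(5333,419) + (3602,283)
step 9: (19601, 1540)  from 1·(14268,1121) + (5333,419)
→ (19601, 1540).  Check: 19601²=384199201, 162·1540²=384199200, difference 1.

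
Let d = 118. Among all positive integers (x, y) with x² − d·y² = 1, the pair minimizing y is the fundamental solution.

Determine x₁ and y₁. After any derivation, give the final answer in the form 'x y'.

306917 28254

√118 → a₀=10, period (1,6,3,2,10,2,3,6,1,20); ℓ=10 even so k=9
i=0: a=10 ⇒ p=10, q=1
…
i=3: a=3 ⇒ p=239, q=22
i=4: a=2 ⇒ p=554, q=51
…
i=7: a=3 ⇒ p=42115, q=3877
i=8: a=6 ⇒ p=264802, q=24377
i=9: a=1 ⇒ p=306917, q=28254
(x₁, y₁) = (306917, 28254);  306917² − 118·28254² = 1 ✓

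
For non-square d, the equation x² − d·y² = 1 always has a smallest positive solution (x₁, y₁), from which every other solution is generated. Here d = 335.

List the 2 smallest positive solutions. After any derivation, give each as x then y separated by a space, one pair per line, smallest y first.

[18; 3,3,3,36] for √335; ℓ=4 ⇒ convergent index 3
step 0: (18, 1)  from 18·(1,0) + (0,1)
…
step 2: (183, 10)  from 3·(55,3) + (18,1)
step 3: (604, 33)  from 3·(183,10) + (55,3)
fundamental: x₁=604, y₁=33  (since 364816 − 335·1089 = 1)
k=2:  x_2 = 604·604+335·33·33 = 729631,  y_2 = 604·33+33·604 = 39864

604 33
729631 39864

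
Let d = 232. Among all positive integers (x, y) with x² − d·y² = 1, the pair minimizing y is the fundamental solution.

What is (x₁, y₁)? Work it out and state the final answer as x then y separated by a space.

d=232: √d = [15; 4,3,7,3,4,30] (ℓ=6, even), read p_5/q_5
k=0  a_k=15  p_k/q_k = 15/1
…
k=2  a_k=3  p_k/q_k = 198/13
…
k=4  a_k=3  p_k/q_k = 4539/298
k=5  a_k=4  p_k/q_k = 19603/1287
→ (19603, 1287).  Check: 19603²=384277609, 232·1287²=384277608, difference 1.

19603 1287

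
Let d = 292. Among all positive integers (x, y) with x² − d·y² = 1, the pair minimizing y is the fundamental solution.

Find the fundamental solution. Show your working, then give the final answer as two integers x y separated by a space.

√292 → a₀=17, period (11,2,1,3,8,3,1,2,11,34); ℓ=10 even so k=9
a_0=17:  p_0=17·1+0=17,  q_0=17·0+1=1
a_1=11:  p_1=11·17+1=188,  q_1=11·1+0=11
…
a_3=1:  p_3=1·393+188=581,  q_3=1·23+11=34
…
a_5=8:  p_5=8·2136+581=17669,  q_5=8·125+34=1034
a_6=3:  p_6=3·17669+2136=55143,  q_6=3·1034+125=3227
…
a_8=2:  p_8=2·72812+55143=200767,  q_8=2·4261+3227=11749
a_9=11:  p_9=11·200767+72812=2281249,  q_9=11·11749+4261=133500
→ (2281249, 133500).  Check: 2281249²=5204097000001, 292·133500²=5204097000000, difference 1.

2281249 133500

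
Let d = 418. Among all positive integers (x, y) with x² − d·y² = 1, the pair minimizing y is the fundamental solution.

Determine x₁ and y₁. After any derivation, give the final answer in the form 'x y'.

√418 = [20; 2,4,20,4,2,40, …], period ℓ=6 (even) → k=5
k=0  a_k=20  p_k/q_k = 20/1
k=1  a_k=2  p_k/q_k = 41/2
…
k=4  a_k=4  p_k/q_k = 15068/737
k=5  a_k=2  p_k/q_k = 33857/1656
(x₁, y₁) = (33857, 1656);  33857² − 418·1656² = 1 ✓

33857 1656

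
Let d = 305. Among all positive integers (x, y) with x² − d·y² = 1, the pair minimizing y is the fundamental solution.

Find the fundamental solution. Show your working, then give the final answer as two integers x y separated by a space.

[17; 2,6,2,34] for √305; ℓ=4 ⇒ convergent index 3
a_0=17:  p_0=17·1+0=17,  q_0=17·0+1=1
…
a_2=6:  p_2=6·35+17=227,  q_2=6·2+1=13
a_3=2:  p_3=2·227+35=489,  q_3=2·13+2=28
(x₁, y₁) = (489, 28);  489² − 305·28² = 1 ✓

489 28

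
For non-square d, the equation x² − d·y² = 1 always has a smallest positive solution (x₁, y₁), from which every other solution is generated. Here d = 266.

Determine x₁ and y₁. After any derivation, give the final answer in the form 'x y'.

√266 = [16; 3,4,3,32, …], period ℓ=4 (even) → k=3
i=0: a=16 ⇒ p=16, q=1
…
i=2: a=4 ⇒ p=212, q=13
i=3: a=3 ⇒ p=685, q=42
(x₁, y₁) = (685, 42);  685² − 266·42² = 1 ✓

685 42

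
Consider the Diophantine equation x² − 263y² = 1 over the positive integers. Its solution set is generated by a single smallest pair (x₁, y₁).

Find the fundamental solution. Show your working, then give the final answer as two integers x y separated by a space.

d=263: √d = [16; 4,1,1,1,1,15,1,1,1,1,4,32] (ℓ=12, even), read p_11/q_11
step 0: (16, 1)  from 16·(1,0) + (0,1)
…
step 2: (81, 5)  from 1·(65,4) + (16,1)
step 3: (146, 9)  from 1·(81,5) + (65,4)
…
step 5: (373, 23)  from 1·(227,14) + (146,9)
step 6: (5822, 359)  from 15·(373,23) + (227,14)
step 7: (6195, 382)  from 1·(5822,359) + (373,23)
…
step 10: (30229, 1864)  from 1·(18212,1123) + (12017,741)
step 11: (139128, 8579)  from 4·(30229,1864) + (18212,1123)
→ (139128, 8579).  Check: 139128²=19356600384, 263·8579²=19356600383, difference 1.

139128 8579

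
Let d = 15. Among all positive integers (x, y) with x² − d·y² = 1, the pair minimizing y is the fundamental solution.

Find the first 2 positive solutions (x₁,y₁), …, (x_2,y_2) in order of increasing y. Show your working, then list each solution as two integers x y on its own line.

4 1
31 8

√15 → a₀=3, period (1,6); ℓ=2 even so k=1
a_0=3:  p_0=3·1+0=3,  q_0=3·0+1=1
a_1=1:  p_1=1·3+1=4,  q_1=1·1+0=1
→ (4, 1).  Check: 4²=16, 15·1²=15, difference 1.
(4+1√15)^2 = 31 + 8√15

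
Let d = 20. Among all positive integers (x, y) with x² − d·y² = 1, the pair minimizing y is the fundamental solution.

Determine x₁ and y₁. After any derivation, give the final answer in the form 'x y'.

√20 = [4; 2,8, …], period ℓ=2 (even) → k=1
i=0: a=4 ⇒ p=4, q=1
i=1: a=2 ⇒ p=9, q=2
fundamental: x₁=9, y₁=2  (since 81 − 20·4 = 1)

9 2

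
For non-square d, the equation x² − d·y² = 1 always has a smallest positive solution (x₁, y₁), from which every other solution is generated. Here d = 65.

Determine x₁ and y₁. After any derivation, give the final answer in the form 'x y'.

129 16

d=65: √d = [8; 16] (ℓ=1, odd), read p_1/q_1
step 0: (8, 1)  from 8·(1,0) + (0,1)
step 1: (129, 16)  from 16·(8,1) + (1,0)
→ (129, 16).  Check: 129²=16641, 65·16²=16640, difference 1.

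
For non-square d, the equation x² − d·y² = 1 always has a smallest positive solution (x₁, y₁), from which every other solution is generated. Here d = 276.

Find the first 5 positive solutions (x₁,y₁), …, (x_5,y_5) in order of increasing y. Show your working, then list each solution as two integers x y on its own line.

7775 468
120901249 7277400
1880014414175 113163569532
29234224019520001 1759693498945200
454592181623521601375 27363233795434290468

[16; 1,1,1,1,2,2,2,1,1,1,1,32] for √276; ℓ=12 ⇒ convergent index 11
k=0  a_k=16  p_k/q_k = 16/1
k=1  a_k=1  p_k/q_k = 17/1
k=2  a_k=1  p_k/q_k = 33/2
…
k=5  a_k=2  p_k/q_k = 216/13
…
k=7  a_k=2  p_k/q_k = 1246/75
…
k=10  a_k=1  p_k/q_k = 4768/287
k=11  a_k=1  p_k/q_k = 7775/468
(x₁, y₁) = (7775, 468);  7775² − 276·468² = 1 ✓
k=2:  x_2 = 7775·7775+276·468·468 = 120901249,  y_2 = 7775·468+468·7775 = 7277400
k=3:  x_3 = 7775·120901249+276·468·7277400 = 1880014414175,  y_3 = 7775·7277400+468·120901249 = 113163569532
k=4:  x_4 = 7775·1880014414175+276·468·113163569532 = 29234224019520001,  y_4 = 7775·113163569532+468·1880014414175 = 1759693498945200
k=5:  x_5 = 7775·29234224019520001+276·468·1759693498945200 = 454592181623521601375,  y_5 = 7775·1759693498945200+468·29234224019520001 = 27363233795434290468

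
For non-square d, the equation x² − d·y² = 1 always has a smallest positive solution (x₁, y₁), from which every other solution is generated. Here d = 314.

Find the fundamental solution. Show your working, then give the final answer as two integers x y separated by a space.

392499 22150

d=314: √d = [17; 1,2,1,1,2,1,34] (ℓ=7, odd), read p_13/q_13
i=0: a=17 ⇒ p=17, q=1
…
i=4: a=1 ⇒ p=124, q=7
…
i=8: a=1 ⇒ p=15824, q=893
i=9: a=2 ⇒ p=47029, q=2654
…
i=11: a=1 ⇒ p=109882, q=6201
i=12: a=2 ⇒ p=282617, q=15949
i=13: a=1 ⇒ p=392499, q=22150
fundamental: x₁=392499, y₁=22150  (since 154055465001 − 314·490622500 = 1)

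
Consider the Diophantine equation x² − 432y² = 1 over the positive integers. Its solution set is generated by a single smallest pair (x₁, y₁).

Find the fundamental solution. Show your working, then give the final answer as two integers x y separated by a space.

1351 65

√432 = [20; 1,3,1,1,1,3,1,40, …], period ℓ=8 (even) → k=7
k=0  a_k=20  p_k/q_k = 20/1
…
k=2  a_k=3  p_k/q_k = 83/4
k=3  a_k=1  p_k/q_k = 104/5
k=4  a_k=1  p_k/q_k = 187/9
k=5  a_k=1  p_k/q_k = 291/14
k=6  a_k=3  p_k/q_k = 1060/51
k=7  a_k=1  p_k/q_k = 1351/65
(x₁, y₁) = (1351, 65);  1351² − 432·65² = 1 ✓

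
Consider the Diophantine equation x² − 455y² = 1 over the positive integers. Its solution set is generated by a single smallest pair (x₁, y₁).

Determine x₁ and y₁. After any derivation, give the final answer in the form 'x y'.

64 3

d=455: √d = [21; 3,42] (ℓ=2, even), read p_1/q_1
i=0: a=21 ⇒ p=21, q=1
i=1: a=3 ⇒ p=64, q=3
(x₁, y₁) = (64, 3);  64² − 455·3² = 1 ✓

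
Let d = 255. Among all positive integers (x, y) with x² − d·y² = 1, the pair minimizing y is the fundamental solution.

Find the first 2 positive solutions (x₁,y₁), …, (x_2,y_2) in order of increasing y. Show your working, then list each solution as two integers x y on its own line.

16 1
511 32

√255 → a₀=15, period (1,30); ℓ=2 even so k=1
a_0=15:  p_0=15·1+0=15,  q_0=15·0+1=1
a_1=1:  p_1=1·15+1=16,  q_1=1·1+0=1
fundamental: x₁=16, y₁=1  (since 256 − 255·1 = 1)
k=2:  x_2 = 16·16+255·1·1 = 511,  y_2 = 16·1+1·16 = 32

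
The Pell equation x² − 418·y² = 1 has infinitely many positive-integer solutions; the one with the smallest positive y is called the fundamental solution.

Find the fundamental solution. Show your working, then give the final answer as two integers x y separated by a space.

√418 = [20; 2,4,20,4,2,40, …], period ℓ=6 (even) → k=5
i=0: a=20 ⇒ p=20, q=1
…
i=2: a=4 ⇒ p=184, q=9
…
i=4: a=4 ⇒ p=15068, q=737
i=5: a=2 ⇒ p=33857, q=1656
fundamental: x₁=33857, y₁=1656  (since 1146296449 − 418·2742336 = 1)

33857 1656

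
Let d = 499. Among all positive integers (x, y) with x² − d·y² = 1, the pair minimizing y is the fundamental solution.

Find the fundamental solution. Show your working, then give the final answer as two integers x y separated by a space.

√499 = [22; 2,1,21,1,2,44, …], period ℓ=6 (even) → k=5
k=0  a_k=22  p_k/q_k = 22/1
…
k=3  a_k=21  p_k/q_k = 1452/65
k=4  a_k=1  p_k/q_k = 1519/68
k=5  a_k=2  p_k/q_k = 4490/201
(x₁, y₁) = (4490, 201);  4490² − 499·201² = 1 ✓

4490 201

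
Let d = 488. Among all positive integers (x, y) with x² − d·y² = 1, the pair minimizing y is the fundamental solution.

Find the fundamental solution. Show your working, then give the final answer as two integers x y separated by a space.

243 11

√488 → a₀=22, period (11,44); ℓ=2 even so k=1
step 0: (22, 1)  from 22·(1,0) + (0,1)
step 1: (243, 11)  from 11·(22,1) + (1,0)
(x₁, y₁) = (243, 11);  243² − 488·11² = 1 ✓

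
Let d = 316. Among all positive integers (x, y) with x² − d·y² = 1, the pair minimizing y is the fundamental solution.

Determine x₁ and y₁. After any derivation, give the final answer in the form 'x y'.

12799 720

√316 = [17; 1,3,2,8,2,3,1,34, …], period ℓ=8 (even) → k=7
a_0=17:  p_0=17·1+0=17,  q_0=17·0+1=1
…
a_3=2:  p_3=2·71+18=160,  q_3=2·4+1=9
a_4=8:  p_4=8·160+71=1351,  q_4=8·9+4=76
…
a_6=3:  p_6=3·2862+1351=9937,  q_6=3·161+76=559
a_7=1:  p_7=1·9937+2862=12799,  q_7=1·559+161=720
(x₁, y₁) = (12799, 720);  12799² − 316·720² = 1 ✓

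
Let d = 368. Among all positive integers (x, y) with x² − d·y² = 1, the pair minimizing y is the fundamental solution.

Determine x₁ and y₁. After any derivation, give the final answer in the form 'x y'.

1151 60

√368 = [19; 5,2,5,38, …], period ℓ=4 (even) → k=3
i=0: a=19 ⇒ p=19, q=1
i=1: a=5 ⇒ p=96, q=5
i=2: a=2 ⇒ p=211, q=11
i=3: a=5 ⇒ p=1151, q=60
(x₁, y₁) = (1151, 60);  1151² − 368·60² = 1 ✓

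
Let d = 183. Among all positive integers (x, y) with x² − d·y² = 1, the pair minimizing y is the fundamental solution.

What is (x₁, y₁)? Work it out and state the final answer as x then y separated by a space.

487 36

√183 → a₀=13, period (1,1,8,1,1,26); ℓ=6 even so k=5
k=0  a_k=13  p_k/q_k = 13/1
k=1  a_k=1  p_k/q_k = 14/1
k=2  a_k=1  p_k/q_k = 27/2
…
k=4  a_k=1  p_k/q_k = 257/19
k=5  a_k=1  p_k/q_k = 487/36
→ (487, 36).  Check: 487²=237169, 183·36²=237168, difference 1.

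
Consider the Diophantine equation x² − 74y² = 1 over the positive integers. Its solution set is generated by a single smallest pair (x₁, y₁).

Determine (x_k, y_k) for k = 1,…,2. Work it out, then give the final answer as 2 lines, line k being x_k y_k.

3699 430
27365201 3181140

√74 = [8; 1,1,1,1,16, …], period ℓ=5 (odd) → k=9
step 0: (8, 1)  from 8·(1,0) + (0,1)
…
step 5: (714, 83)  from 16·(43,5) + (26,3)
…
step 7: (1471, 171)  from 1·(757,88) + (714,83)
step 8: (2228, 259)  from 1·(1471,171) + (757,88)
step 9: (3699, 430)  from 1·(2228,259) + (1471,171)
fundamental: x₁=3699, y₁=430  (since 13682601 − 74·184900 = 1)
k=2:  x_2 = 3699·3699+74·430·430 = 27365201,  y_2 = 3699·430+430·3699 = 3181140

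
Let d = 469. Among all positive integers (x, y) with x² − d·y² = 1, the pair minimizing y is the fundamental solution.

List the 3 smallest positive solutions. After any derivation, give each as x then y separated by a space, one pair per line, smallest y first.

√469 = [21; 1,1,1,10,6,10,1,1,1,42, …], period ℓ=10 (even) → k=9
a_0=21:  p_0=21·1+0=21,  q_0=21·0+1=1
…
a_6=10:  p_6=10·4223+693=42923,  q_6=10·195+32=1982
a_7=1:  p_7=1·42923+4223=47146,  q_7=1·1982+195=2177
a_8=1:  p_8=1·47146+42923=90069,  q_8=1·2177+1982=4159
a_9=1:  p_9=1·90069+47146=137215,  q_9=1·4159+2177=6336
→ (137215, 6336).  Check: 137215²=18827956225, 469·6336²=18827956224, difference 1.
k=2:  x_2 = 137215·137215+469·6336·6336 = 37655912449,  y_2 = 137215·6336+6336·137215 = 1738788480
k=3:  x_3 = 137215·37655912449+469·6336·1738788480 = 10333912053241855,  y_3 = 137215·1738788480+6336·37655912449 = 477175722560064

137215 6336
37655912449 1738788480
10333912053241855 477175722560064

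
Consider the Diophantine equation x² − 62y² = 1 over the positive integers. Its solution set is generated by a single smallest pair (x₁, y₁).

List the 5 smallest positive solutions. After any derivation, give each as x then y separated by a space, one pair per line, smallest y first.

63 8
7937 1008
999999 127000
125991937 16000992
15873984063 2015997992

d=62: √d = [7; 1,6,1,14] (ℓ=4, even), read p_3/q_3
step 0: (7, 1)  from 7·(1,0) + (0,1)
…
step 2: (55, 7)  from 6·(8,1) + (7,1)
step 3: (63, 8)  from 1·(55,7) + (8,1)
(x₁, y₁) = (63, 8);  63² − 62·8² = 1 ✓
(x_2, y_2) = (63·63 + 62·8·8, 63·8 + 8·63) = (7937, 1008)
(x_3, y_3) = (63·7937 + 62·8·1008, 63·1008 + 8·7937) = (999999, 127000)
(x_4, y_4) = (63·999999 + 62·8·127000, 63·127000 + 8·999999) = (125991937, 16000992)
(x_5, y_5) = (63·125991937 + 62·8·16000992, 63·16000992 + 8·125991937) = (15873984063, 2015997992)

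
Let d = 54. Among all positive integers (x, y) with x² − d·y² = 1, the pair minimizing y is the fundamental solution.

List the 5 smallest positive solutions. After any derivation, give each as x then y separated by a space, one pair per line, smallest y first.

√54 → a₀=7, period (2,1,6,1,2,14); ℓ=6 even so k=5
i=0: a=7 ⇒ p=7, q=1
…
i=3: a=6 ⇒ p=147, q=20
i=4: a=1 ⇒ p=169, q=23
i=5: a=2 ⇒ p=485, q=66
fundamental: x₁=485, y₁=66  (since 235225 − 54·4356 = 1)
(x_2, y_2) = (485·485 + 54·66·66, 485·66 + 66·485) = (470449, 64020)
(x_3, y_3) = (485·470449 + 54·66·64020, 485·64020 + 66·470449) = (456335045, 62099334)
(x_4, y_4) = (485·456335045 + 54·66·62099334, 485·62099334 + 66·456335045) = (442644523201, 60236289960)
(x_5, y_5) = (485·442644523201 + 54·66·60236289960, 485·60236289960 + 66·442644523201) = (429364731169925, 58429139161866)

485 66
470449 64020
456335045 62099334
442644523201 60236289960
429364731169925 58429139161866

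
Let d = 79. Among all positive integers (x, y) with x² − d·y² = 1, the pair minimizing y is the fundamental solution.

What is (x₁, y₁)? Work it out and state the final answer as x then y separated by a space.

80 9

[8; 1,7,1,16] for √79; ℓ=4 ⇒ convergent index 3
a_0=8:  p_0=8·1+0=8,  q_0=8·0+1=1
…
a_2=7:  p_2=7·9+8=71,  q_2=7·1+1=8
a_3=1:  p_3=1·71+9=80,  q_3=1·8+1=9
fundamental: x₁=80, y₁=9  (since 6400 − 79·81 = 1)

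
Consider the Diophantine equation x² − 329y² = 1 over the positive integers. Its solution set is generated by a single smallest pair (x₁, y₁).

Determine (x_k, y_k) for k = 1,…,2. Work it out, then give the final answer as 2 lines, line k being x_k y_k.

d=329: √d = [18; 7,4,2,1,1,4,1,1,2,4,7,36] (ℓ=12, even), read p_11/q_11
step 0: (18, 1)  from 18·(1,0) + (0,1)
…
step 2: (526, 29)  from 4·(127,7) + (18,1)
…
step 5: (2884, 159)  from 1·(1705,94) + (1179,65)
…
step 7: (16125, 889)  from 1·(13241,730) + (2884,159)
step 8: (29366, 1619)  from 1·(16125,889) + (13241,730)
step 9: (74857, 4127)  from 2·(29366,1619) + (16125,889)
step 10: (328794, 18127)  from 4·(74857,4127) + (29366,1619)
step 11: (2376415, 131016)  from 7·(328794,18127) + (74857,4127)
fundamental: x₁=2376415, y₁=131016  (since 5647348252225 − 329·17165192256 = 1)
k=2:  x_2 = 2376415·2376415+329·131016·131016 = 11294696504449,  y_2 = 2376415·131016+131016·2376415 = 622696775280

2376415 131016
11294696504449 622696775280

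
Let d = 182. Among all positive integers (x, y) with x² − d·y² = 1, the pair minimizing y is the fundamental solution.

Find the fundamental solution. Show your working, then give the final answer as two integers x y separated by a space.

[13; 2,26] for √182; ℓ=2 ⇒ convergent index 1
a_0=13:  p_0=13·1+0=13,  q_0=13·0+1=1
a_1=2:  p_1=2·13+1=27,  q_1=2·1+0=2
fundamental: x₁=27, y₁=2  (since 729 − 182·4 = 1)

27 2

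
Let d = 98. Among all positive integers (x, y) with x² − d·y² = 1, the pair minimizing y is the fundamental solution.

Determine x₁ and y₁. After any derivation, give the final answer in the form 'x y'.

99 10

[9; 1,8,1,18] for √98; ℓ=4 ⇒ convergent index 3
step 0: (9, 1)  from 9·(1,0) + (0,1)
…
step 2: (89, 9)  from 8·(10,1) + (9,1)
step 3: (99, 10)  from 1·(89,9) + (10,1)
fundamental: x₁=99, y₁=10  (since 9801 − 98·100 = 1)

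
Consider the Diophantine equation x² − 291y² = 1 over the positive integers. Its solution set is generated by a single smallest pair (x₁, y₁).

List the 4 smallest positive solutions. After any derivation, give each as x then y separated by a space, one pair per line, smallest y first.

290 17
168199 9860
97555130 5718783
56581807201 3316884280

d=291: √d = [17; 17,34] (ℓ=2, even), read p_1/q_1
step 0: (17, 1)  from 17·(1,0) + (0,1)
step 1: (290, 17)  from 17·(17,1) + (1,0)
→ (290, 17).  Check: 290²=84100, 291·17²=84099, difference 1.
k=2:  x_2 = 290·290+291·17·17 = 168199,  y_2 = 290·17+17·290 = 9860
k=3:  x_3 = 290·168199+291·17·9860 = 97555130,  y_3 = 290·9860+17·168199 = 5718783
k=4:  x_4 = 290·97555130+291·17·5718783 = 56581807201,  y_4 = 290·5718783+17·97555130 = 3316884280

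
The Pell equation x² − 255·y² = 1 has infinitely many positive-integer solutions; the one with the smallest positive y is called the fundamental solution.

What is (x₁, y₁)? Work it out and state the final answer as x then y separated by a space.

16 1

d=255: √d = [15; 1,30] (ℓ=2, even), read p_1/q_1
k=0  a_k=15  p_k/q_k = 15/1
k=1  a_k=1  p_k/q_k = 16/1
→ (16, 1).  Check: 16²=256, 255·1²=255, difference 1.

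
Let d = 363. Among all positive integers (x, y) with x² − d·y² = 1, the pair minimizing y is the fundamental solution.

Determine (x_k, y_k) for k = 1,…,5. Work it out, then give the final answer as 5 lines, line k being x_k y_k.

362 19
262087 13756
189750626 9959325
137379191137 7210537544
99462344632562 5220419222531

[19; 19,38] for √363; ℓ=2 ⇒ convergent index 1
i=0: a=19 ⇒ p=19, q=1
i=1: a=19 ⇒ p=362, q=19
fundamental: x₁=362, y₁=19  (since 131044 − 363·361 = 1)
k=2:  x_2 = 362·362+363·19·19 = 262087,  y_2 = 362·19+19·362 = 13756
k=3:  x_3 = 362·262087+363·19·13756 = 189750626,  y_3 = 362·13756+19·262087 = 9959325
k=4:  x_4 = 362·189750626+363·19·9959325 = 137379191137,  y_4 = 362·9959325+19·189750626 = 7210537544
k=5:  x_5 = 362·137379191137+363·19·7210537544 = 99462344632562,  y_5 = 362·7210537544+19·137379191137 = 5220419222531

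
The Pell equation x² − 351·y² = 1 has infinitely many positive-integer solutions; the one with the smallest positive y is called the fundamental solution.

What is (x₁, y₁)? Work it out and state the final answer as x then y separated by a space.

62425 3332

d=351: √d = [18; 1,2,1,3,2,2,2,3,1,2,1,36] (ℓ=12, even), read p_11/q_11
i=0: a=18 ⇒ p=18, q=1
i=1: a=1 ⇒ p=19, q=1
…
i=3: a=1 ⇒ p=75, q=4
i=4: a=3 ⇒ p=281, q=15
i=5: a=2 ⇒ p=637, q=34
i=6: a=2 ⇒ p=1555, q=83
i=7: a=2 ⇒ p=3747, q=200
i=8: a=3 ⇒ p=12796, q=683
…
i=10: a=2 ⇒ p=45882, q=2449
i=11: a=1 ⇒ p=62425, q=3332
fundamental: x₁=62425, y₁=3332  (since 3896880625 − 351·11102224 = 1)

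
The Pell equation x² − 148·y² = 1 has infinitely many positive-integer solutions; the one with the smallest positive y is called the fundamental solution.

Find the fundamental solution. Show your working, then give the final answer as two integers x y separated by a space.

d=148: √d = [12; 6,24] (ℓ=2, even), read p_1/q_1
k=0  a_k=12  p_k/q_k = 12/1
k=1  a_k=6  p_k/q_k = 73/6
(x₁, y₁) = (73, 6);  73² − 148·6² = 1 ✓

73 6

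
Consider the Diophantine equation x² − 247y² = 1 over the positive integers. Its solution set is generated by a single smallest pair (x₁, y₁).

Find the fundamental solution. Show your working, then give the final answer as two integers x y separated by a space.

√247 = [15; 1,2,1,1,9,1,9,1,1,2,1,30, …], period ℓ=12 (even) → k=11
k=0  a_k=15  p_k/q_k = 15/1
…
k=2  a_k=2  p_k/q_k = 47/3
…
k=10  a_k=2  p_k/q_k = 61089/3887
k=11  a_k=1  p_k/q_k = 85292/5427
fundamental: x₁=85292, y₁=5427  (since 7274725264 − 247·29452329 = 1)

85292 5427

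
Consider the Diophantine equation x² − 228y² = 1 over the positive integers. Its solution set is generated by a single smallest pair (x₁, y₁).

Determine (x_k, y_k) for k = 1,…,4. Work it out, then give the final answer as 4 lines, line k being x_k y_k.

√228 → a₀=15, period (10,30); ℓ=2 even so k=1
k=0  a_k=15  p_k/q_k = 15/1
k=1  a_k=10  p_k/q_k = 151/10
(x₁, y₁) = (151, 10);  151² − 228·10² = 1 ✓
k=2:  x_2 = 151·151+228·10·10 = 45601,  y_2 = 151·10+10·151 = 3020
k=3:  x_3 = 151·45601+228·10·3020 = 13771351,  y_3 = 151·3020+10·45601 = 912030
k=4:  x_4 = 151·13771351+228·10·912030 = 4158902401,  y_4 = 151·912030+10·13771351 = 275430040

151 10
45601 3020
13771351 912030
4158902401 275430040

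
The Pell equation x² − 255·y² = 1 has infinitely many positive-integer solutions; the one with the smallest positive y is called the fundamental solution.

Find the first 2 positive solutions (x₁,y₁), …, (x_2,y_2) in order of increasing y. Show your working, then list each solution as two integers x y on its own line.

√255 = [15; 1,30, …], period ℓ=2 (even) → k=1
step 0: (15, 1)  from 15·(1,0) + (0,1)
step 1: (16, 1)  from 1·(15,1) + (1,0)
fundamental: x₁=16, y₁=1  (since 256 − 255·1 = 1)
k=2:  x_2 = 16·16+255·1·1 = 511,  y_2 = 16·1+1·16 = 32

16 1
511 32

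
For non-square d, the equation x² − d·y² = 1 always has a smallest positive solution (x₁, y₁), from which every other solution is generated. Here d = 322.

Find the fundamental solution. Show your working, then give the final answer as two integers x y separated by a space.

323 18

d=322: √d = [17; 1,16,1,34] (ℓ=4, even), read p_3/q_3
a_0=17:  p_0=17·1+0=17,  q_0=17·0+1=1
a_1=1:  p_1=1·17+1=18,  q_1=1·1+0=1
a_2=16:  p_2=16·18+17=305,  q_2=16·1+1=17
a_3=1:  p_3=1·305+18=323,  q_3=1·17+1=18
→ (323, 18).  Check: 323²=104329, 322·18²=104328, difference 1.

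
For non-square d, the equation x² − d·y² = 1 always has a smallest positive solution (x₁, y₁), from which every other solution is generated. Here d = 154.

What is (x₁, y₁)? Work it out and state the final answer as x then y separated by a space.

21295 1716

√154 → a₀=12, period (2,2,3,1,2,1,3,2,2,24); ℓ=10 even so k=9
step 0: (12, 1)  from 12·(1,0) + (0,1)
step 1: (25, 2)  from 2·(12,1) + (1,0)
step 2: (62, 5)  from 2·(25,2) + (12,1)
…
step 4: (273, 22)  from 1·(211,17) + (62,5)
…
step 6: (1030, 83)  from 1·(757,61) + (273,22)
step 7: (3847, 310)  from 3·(1030,83) + (757,61)
step 8: (8724, 703)  from 2·(3847,310) + (1030,83)
step 9: (21295, 1716)  from 2·(8724,703) + (3847,310)
→ (21295, 1716).  Check: 21295²=453477025, 154·1716²=453477024, difference 1.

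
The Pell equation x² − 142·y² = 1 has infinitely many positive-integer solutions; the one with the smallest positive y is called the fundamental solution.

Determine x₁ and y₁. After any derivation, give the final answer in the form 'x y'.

143 12

[11; 1,10,1,22] for √142; ℓ=4 ⇒ convergent index 3
i=0: a=11 ⇒ p=11, q=1
…
i=2: a=10 ⇒ p=131, q=11
i=3: a=1 ⇒ p=143, q=12
fundamental: x₁=143, y₁=12  (since 20449 − 142·144 = 1)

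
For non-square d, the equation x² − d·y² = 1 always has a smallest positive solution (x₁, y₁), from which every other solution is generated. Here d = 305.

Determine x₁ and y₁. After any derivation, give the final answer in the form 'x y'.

489 28

[17; 2,6,2,34] for √305; ℓ=4 ⇒ convergent index 3
k=0  a_k=17  p_k/q_k = 17/1
…
k=2  a_k=6  p_k/q_k = 227/13
k=3  a_k=2  p_k/q_k = 489/28
(x₁, y₁) = (489, 28);  489² − 305·28² = 1 ✓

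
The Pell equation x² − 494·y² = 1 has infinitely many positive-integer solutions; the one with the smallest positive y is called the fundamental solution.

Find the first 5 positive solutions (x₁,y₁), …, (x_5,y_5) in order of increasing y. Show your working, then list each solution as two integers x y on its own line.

73035 3286
10668222449 479986020
1558307253052395 70111557938114
227621940442695115201 10241195267540325960
33248736838906168224357675 1495931392659503855039086

√494 → a₀=22, period (4,2,2,1,2,1,2,2,4,44); ℓ=10 even so k=9
k=0  a_k=22  p_k/q_k = 22/1
k=1  a_k=4  p_k/q_k = 89/4
k=2  a_k=2  p_k/q_k = 200/9
k=3  a_k=2  p_k/q_k = 489/22
k=4  a_k=1  p_k/q_k = 689/31
k=5  a_k=2  p_k/q_k = 1867/84
k=6  a_k=1  p_k/q_k = 2556/115
k=7  a_k=2  p_k/q_k = 6979/314
k=8  a_k=2  p_k/q_k = 16514/743
k=9  a_k=4  p_k/q_k = 73035/3286
fundamental: x₁=73035, y₁=3286  (since 5334111225 − 494·10797796 = 1)
k=2:  x_2 = 73035·73035+494·3286·3286 = 10668222449,  y_2 = 73035·3286+3286·73035 = 479986020
k=3:  x_3 = 73035·10668222449+494·3286·479986020 = 1558307253052395,  y_3 = 73035·479986020+3286·10668222449 = 70111557938114
k=4:  x_4 = 73035·1558307253052395+494·3286·70111557938114 = 227621940442695115201,  y_4 = 73035·70111557938114+3286·1558307253052395 = 10241195267540325960
k=5:  x_5 = 73035·227621940442695115201+494·3286·10241195267540325960 = 33248736838906168224357675,  y_5 = 73035·10241195267540325960+3286·227621940442695115201 = 1495931392659503855039086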